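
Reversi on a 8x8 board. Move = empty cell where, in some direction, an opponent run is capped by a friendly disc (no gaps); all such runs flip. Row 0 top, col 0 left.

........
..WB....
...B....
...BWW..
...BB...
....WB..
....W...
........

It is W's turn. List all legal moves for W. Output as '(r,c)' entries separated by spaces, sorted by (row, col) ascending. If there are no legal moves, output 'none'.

(0,2): no bracket -> illegal
(0,3): no bracket -> illegal
(0,4): no bracket -> illegal
(1,4): flips 1 -> legal
(2,2): no bracket -> illegal
(2,4): no bracket -> illegal
(3,2): flips 2 -> legal
(4,2): no bracket -> illegal
(4,5): no bracket -> illegal
(4,6): flips 1 -> legal
(5,2): flips 1 -> legal
(5,3): flips 1 -> legal
(5,6): flips 1 -> legal
(6,5): no bracket -> illegal
(6,6): no bracket -> illegal

Answer: (1,4) (3,2) (4,6) (5,2) (5,3) (5,6)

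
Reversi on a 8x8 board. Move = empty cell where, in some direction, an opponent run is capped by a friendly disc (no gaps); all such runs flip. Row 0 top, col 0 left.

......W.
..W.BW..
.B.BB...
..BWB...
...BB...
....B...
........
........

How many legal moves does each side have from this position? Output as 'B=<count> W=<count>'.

-- B to move --
(0,1): flips 1 -> legal
(0,2): no bracket -> illegal
(0,3): flips 1 -> legal
(0,4): no bracket -> illegal
(0,5): no bracket -> illegal
(0,7): no bracket -> illegal
(1,1): no bracket -> illegal
(1,3): no bracket -> illegal
(1,6): flips 1 -> legal
(1,7): no bracket -> illegal
(2,2): flips 1 -> legal
(2,5): no bracket -> illegal
(2,6): no bracket -> illegal
(4,2): flips 1 -> legal
B mobility = 5
-- W to move --
(0,3): no bracket -> illegal
(0,4): no bracket -> illegal
(0,5): no bracket -> illegal
(1,0): no bracket -> illegal
(1,1): no bracket -> illegal
(1,3): flips 2 -> legal
(2,0): no bracket -> illegal
(2,2): no bracket -> illegal
(2,5): no bracket -> illegal
(3,0): flips 1 -> legal
(3,1): flips 1 -> legal
(3,5): flips 1 -> legal
(4,1): no bracket -> illegal
(4,2): no bracket -> illegal
(4,5): flips 2 -> legal
(5,2): no bracket -> illegal
(5,3): flips 1 -> legal
(5,5): flips 1 -> legal
(6,3): no bracket -> illegal
(6,4): no bracket -> illegal
(6,5): no bracket -> illegal
W mobility = 7

Answer: B=5 W=7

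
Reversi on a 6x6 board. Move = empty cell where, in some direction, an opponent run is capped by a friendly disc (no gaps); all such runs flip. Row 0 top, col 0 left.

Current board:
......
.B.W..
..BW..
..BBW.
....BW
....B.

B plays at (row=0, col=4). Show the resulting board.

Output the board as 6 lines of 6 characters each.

Place B at (0,4); scan 8 dirs for brackets.
Dir NW: edge -> no flip
Dir N: edge -> no flip
Dir NE: edge -> no flip
Dir W: first cell '.' (not opp) -> no flip
Dir E: first cell '.' (not opp) -> no flip
Dir SW: opp run (1,3) capped by B -> flip
Dir S: first cell '.' (not opp) -> no flip
Dir SE: first cell '.' (not opp) -> no flip
All flips: (1,3)

Answer: ....B.
.B.B..
..BW..
..BBW.
....BW
....B.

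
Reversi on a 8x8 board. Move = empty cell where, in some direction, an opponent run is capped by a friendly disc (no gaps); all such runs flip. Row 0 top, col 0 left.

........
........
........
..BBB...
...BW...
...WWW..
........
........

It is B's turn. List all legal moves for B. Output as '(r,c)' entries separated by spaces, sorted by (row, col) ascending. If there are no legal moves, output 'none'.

Answer: (4,5) (6,3) (6,4) (6,5) (6,6)

Derivation:
(3,5): no bracket -> illegal
(4,2): no bracket -> illegal
(4,5): flips 1 -> legal
(4,6): no bracket -> illegal
(5,2): no bracket -> illegal
(5,6): no bracket -> illegal
(6,2): no bracket -> illegal
(6,3): flips 1 -> legal
(6,4): flips 2 -> legal
(6,5): flips 1 -> legal
(6,6): flips 2 -> legal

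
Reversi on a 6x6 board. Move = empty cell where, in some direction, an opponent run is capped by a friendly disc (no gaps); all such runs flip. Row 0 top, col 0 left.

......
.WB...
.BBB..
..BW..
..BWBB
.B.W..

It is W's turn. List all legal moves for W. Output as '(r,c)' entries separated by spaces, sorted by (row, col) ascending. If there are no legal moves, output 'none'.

Answer: (1,0) (1,3) (3,1) (3,5) (4,1) (5,5)

Derivation:
(0,1): no bracket -> illegal
(0,2): no bracket -> illegal
(0,3): no bracket -> illegal
(1,0): flips 2 -> legal
(1,3): flips 2 -> legal
(1,4): no bracket -> illegal
(2,0): no bracket -> illegal
(2,4): no bracket -> illegal
(3,0): no bracket -> illegal
(3,1): flips 3 -> legal
(3,4): no bracket -> illegal
(3,5): flips 1 -> legal
(4,0): no bracket -> illegal
(4,1): flips 1 -> legal
(5,0): no bracket -> illegal
(5,2): no bracket -> illegal
(5,4): no bracket -> illegal
(5,5): flips 1 -> legal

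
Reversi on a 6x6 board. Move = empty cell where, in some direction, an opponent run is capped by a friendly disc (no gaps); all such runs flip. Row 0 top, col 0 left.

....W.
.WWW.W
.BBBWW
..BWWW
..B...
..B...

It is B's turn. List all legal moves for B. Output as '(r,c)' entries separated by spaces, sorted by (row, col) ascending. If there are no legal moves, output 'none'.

(0,0): flips 1 -> legal
(0,1): flips 2 -> legal
(0,2): flips 1 -> legal
(0,3): flips 2 -> legal
(0,5): no bracket -> illegal
(1,0): no bracket -> illegal
(1,4): no bracket -> illegal
(2,0): no bracket -> illegal
(4,3): flips 1 -> legal
(4,4): flips 1 -> legal
(4,5): flips 1 -> legal

Answer: (0,0) (0,1) (0,2) (0,3) (4,3) (4,4) (4,5)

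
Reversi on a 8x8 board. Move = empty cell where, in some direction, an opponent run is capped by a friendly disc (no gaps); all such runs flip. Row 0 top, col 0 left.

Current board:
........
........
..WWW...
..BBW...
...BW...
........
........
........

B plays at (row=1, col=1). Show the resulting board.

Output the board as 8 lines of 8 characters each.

Answer: ........
.B......
..BWW...
..BBW...
...BW...
........
........
........

Derivation:
Place B at (1,1); scan 8 dirs for brackets.
Dir NW: first cell '.' (not opp) -> no flip
Dir N: first cell '.' (not opp) -> no flip
Dir NE: first cell '.' (not opp) -> no flip
Dir W: first cell '.' (not opp) -> no flip
Dir E: first cell '.' (not opp) -> no flip
Dir SW: first cell '.' (not opp) -> no flip
Dir S: first cell '.' (not opp) -> no flip
Dir SE: opp run (2,2) capped by B -> flip
All flips: (2,2)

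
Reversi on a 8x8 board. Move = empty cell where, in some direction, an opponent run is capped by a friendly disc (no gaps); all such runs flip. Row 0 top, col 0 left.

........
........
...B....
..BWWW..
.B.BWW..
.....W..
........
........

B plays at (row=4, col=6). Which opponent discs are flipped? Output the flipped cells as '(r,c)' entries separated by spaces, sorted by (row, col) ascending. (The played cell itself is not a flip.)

Answer: (4,4) (4,5)

Derivation:
Dir NW: opp run (3,5), next='.' -> no flip
Dir N: first cell '.' (not opp) -> no flip
Dir NE: first cell '.' (not opp) -> no flip
Dir W: opp run (4,5) (4,4) capped by B -> flip
Dir E: first cell '.' (not opp) -> no flip
Dir SW: opp run (5,5), next='.' -> no flip
Dir S: first cell '.' (not opp) -> no flip
Dir SE: first cell '.' (not opp) -> no flip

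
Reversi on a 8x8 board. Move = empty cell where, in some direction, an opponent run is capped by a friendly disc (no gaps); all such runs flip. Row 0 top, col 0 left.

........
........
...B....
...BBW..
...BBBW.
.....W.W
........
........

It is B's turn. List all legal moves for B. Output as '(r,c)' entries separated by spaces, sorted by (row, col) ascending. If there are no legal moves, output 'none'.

Answer: (2,5) (2,6) (3,6) (4,7) (6,5) (6,6)

Derivation:
(2,4): no bracket -> illegal
(2,5): flips 1 -> legal
(2,6): flips 1 -> legal
(3,6): flips 1 -> legal
(3,7): no bracket -> illegal
(4,7): flips 1 -> legal
(5,4): no bracket -> illegal
(5,6): no bracket -> illegal
(6,4): no bracket -> illegal
(6,5): flips 1 -> legal
(6,6): flips 1 -> legal
(6,7): no bracket -> illegal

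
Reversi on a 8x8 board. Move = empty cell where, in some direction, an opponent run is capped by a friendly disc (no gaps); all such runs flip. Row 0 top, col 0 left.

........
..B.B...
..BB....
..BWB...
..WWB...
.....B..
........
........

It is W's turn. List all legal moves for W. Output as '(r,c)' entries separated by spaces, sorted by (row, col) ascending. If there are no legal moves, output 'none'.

(0,1): no bracket -> illegal
(0,2): flips 3 -> legal
(0,3): no bracket -> illegal
(0,4): no bracket -> illegal
(0,5): no bracket -> illegal
(1,1): flips 1 -> legal
(1,3): flips 1 -> legal
(1,5): no bracket -> illegal
(2,1): flips 1 -> legal
(2,4): no bracket -> illegal
(2,5): flips 1 -> legal
(3,1): flips 1 -> legal
(3,5): flips 1 -> legal
(4,1): no bracket -> illegal
(4,5): flips 1 -> legal
(4,6): no bracket -> illegal
(5,3): no bracket -> illegal
(5,4): no bracket -> illegal
(5,6): no bracket -> illegal
(6,4): no bracket -> illegal
(6,5): no bracket -> illegal
(6,6): flips 2 -> legal

Answer: (0,2) (1,1) (1,3) (2,1) (2,5) (3,1) (3,5) (4,5) (6,6)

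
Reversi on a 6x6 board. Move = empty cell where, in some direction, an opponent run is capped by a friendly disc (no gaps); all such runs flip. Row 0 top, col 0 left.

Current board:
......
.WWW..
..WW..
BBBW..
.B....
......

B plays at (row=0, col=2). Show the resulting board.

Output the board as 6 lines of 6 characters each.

Answer: ..B...
.WBW..
..BW..
BBBW..
.B....
......

Derivation:
Place B at (0,2); scan 8 dirs for brackets.
Dir NW: edge -> no flip
Dir N: edge -> no flip
Dir NE: edge -> no flip
Dir W: first cell '.' (not opp) -> no flip
Dir E: first cell '.' (not opp) -> no flip
Dir SW: opp run (1,1), next='.' -> no flip
Dir S: opp run (1,2) (2,2) capped by B -> flip
Dir SE: opp run (1,3), next='.' -> no flip
All flips: (1,2) (2,2)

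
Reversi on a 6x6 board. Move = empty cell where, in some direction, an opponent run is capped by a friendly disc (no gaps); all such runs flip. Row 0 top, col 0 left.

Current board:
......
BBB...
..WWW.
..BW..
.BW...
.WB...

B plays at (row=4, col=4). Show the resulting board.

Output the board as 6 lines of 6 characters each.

Answer: ......
BBB...
..BWW.
..BB..
.BW.B.
.WB...

Derivation:
Place B at (4,4); scan 8 dirs for brackets.
Dir NW: opp run (3,3) (2,2) capped by B -> flip
Dir N: first cell '.' (not opp) -> no flip
Dir NE: first cell '.' (not opp) -> no flip
Dir W: first cell '.' (not opp) -> no flip
Dir E: first cell '.' (not opp) -> no flip
Dir SW: first cell '.' (not opp) -> no flip
Dir S: first cell '.' (not opp) -> no flip
Dir SE: first cell '.' (not opp) -> no flip
All flips: (2,2) (3,3)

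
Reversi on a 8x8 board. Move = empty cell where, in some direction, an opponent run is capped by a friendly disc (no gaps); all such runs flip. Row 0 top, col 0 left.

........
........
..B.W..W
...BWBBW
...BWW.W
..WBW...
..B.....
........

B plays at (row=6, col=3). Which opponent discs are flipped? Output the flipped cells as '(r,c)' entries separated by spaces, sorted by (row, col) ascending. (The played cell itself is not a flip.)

Dir NW: opp run (5,2), next='.' -> no flip
Dir N: first cell 'B' (not opp) -> no flip
Dir NE: opp run (5,4) (4,5) capped by B -> flip
Dir W: first cell 'B' (not opp) -> no flip
Dir E: first cell '.' (not opp) -> no flip
Dir SW: first cell '.' (not opp) -> no flip
Dir S: first cell '.' (not opp) -> no flip
Dir SE: first cell '.' (not opp) -> no flip

Answer: (4,5) (5,4)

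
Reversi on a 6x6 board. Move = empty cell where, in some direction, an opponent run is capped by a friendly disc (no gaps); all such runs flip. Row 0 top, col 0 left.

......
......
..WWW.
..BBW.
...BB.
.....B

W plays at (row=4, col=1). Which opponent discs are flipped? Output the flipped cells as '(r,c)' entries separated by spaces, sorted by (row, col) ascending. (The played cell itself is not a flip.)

Dir NW: first cell '.' (not opp) -> no flip
Dir N: first cell '.' (not opp) -> no flip
Dir NE: opp run (3,2) capped by W -> flip
Dir W: first cell '.' (not opp) -> no flip
Dir E: first cell '.' (not opp) -> no flip
Dir SW: first cell '.' (not opp) -> no flip
Dir S: first cell '.' (not opp) -> no flip
Dir SE: first cell '.' (not opp) -> no flip

Answer: (3,2)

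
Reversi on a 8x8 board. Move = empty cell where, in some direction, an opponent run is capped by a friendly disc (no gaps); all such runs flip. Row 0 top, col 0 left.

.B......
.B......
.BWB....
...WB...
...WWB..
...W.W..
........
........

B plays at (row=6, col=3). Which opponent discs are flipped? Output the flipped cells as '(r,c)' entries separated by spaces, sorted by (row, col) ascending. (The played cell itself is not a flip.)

Dir NW: first cell '.' (not opp) -> no flip
Dir N: opp run (5,3) (4,3) (3,3) capped by B -> flip
Dir NE: first cell '.' (not opp) -> no flip
Dir W: first cell '.' (not opp) -> no flip
Dir E: first cell '.' (not opp) -> no flip
Dir SW: first cell '.' (not opp) -> no flip
Dir S: first cell '.' (not opp) -> no flip
Dir SE: first cell '.' (not opp) -> no flip

Answer: (3,3) (4,3) (5,3)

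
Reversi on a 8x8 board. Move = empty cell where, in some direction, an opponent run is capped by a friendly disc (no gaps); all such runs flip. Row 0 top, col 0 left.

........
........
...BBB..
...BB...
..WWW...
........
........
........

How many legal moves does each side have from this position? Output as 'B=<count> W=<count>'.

Answer: B=5 W=5

Derivation:
-- B to move --
(3,1): no bracket -> illegal
(3,2): no bracket -> illegal
(3,5): no bracket -> illegal
(4,1): no bracket -> illegal
(4,5): no bracket -> illegal
(5,1): flips 1 -> legal
(5,2): flips 1 -> legal
(5,3): flips 1 -> legal
(5,4): flips 1 -> legal
(5,5): flips 1 -> legal
B mobility = 5
-- W to move --
(1,2): no bracket -> illegal
(1,3): flips 2 -> legal
(1,4): flips 2 -> legal
(1,5): flips 2 -> legal
(1,6): flips 2 -> legal
(2,2): flips 1 -> legal
(2,6): no bracket -> illegal
(3,2): no bracket -> illegal
(3,5): no bracket -> illegal
(3,6): no bracket -> illegal
(4,5): no bracket -> illegal
W mobility = 5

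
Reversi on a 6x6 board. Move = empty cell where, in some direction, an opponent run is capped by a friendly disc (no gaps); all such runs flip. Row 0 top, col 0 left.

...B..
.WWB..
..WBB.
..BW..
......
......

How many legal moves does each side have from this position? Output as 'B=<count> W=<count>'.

Answer: B=8 W=7

Derivation:
-- B to move --
(0,0): no bracket -> illegal
(0,1): flips 1 -> legal
(0,2): flips 2 -> legal
(1,0): flips 2 -> legal
(2,0): no bracket -> illegal
(2,1): flips 2 -> legal
(3,1): flips 1 -> legal
(3,4): flips 1 -> legal
(4,2): flips 1 -> legal
(4,3): flips 1 -> legal
(4,4): no bracket -> illegal
B mobility = 8
-- W to move --
(0,2): no bracket -> illegal
(0,4): flips 1 -> legal
(1,4): flips 1 -> legal
(1,5): flips 1 -> legal
(2,1): no bracket -> illegal
(2,5): flips 2 -> legal
(3,1): flips 1 -> legal
(3,4): flips 1 -> legal
(3,5): no bracket -> illegal
(4,1): no bracket -> illegal
(4,2): flips 1 -> legal
(4,3): no bracket -> illegal
W mobility = 7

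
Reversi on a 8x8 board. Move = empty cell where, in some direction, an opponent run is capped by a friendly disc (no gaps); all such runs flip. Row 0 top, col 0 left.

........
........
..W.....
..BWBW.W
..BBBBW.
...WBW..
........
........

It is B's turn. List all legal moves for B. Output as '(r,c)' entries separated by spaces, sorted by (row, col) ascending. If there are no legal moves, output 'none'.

(1,1): flips 2 -> legal
(1,2): flips 1 -> legal
(1,3): no bracket -> illegal
(2,1): no bracket -> illegal
(2,3): flips 1 -> legal
(2,4): flips 1 -> legal
(2,5): flips 1 -> legal
(2,6): flips 1 -> legal
(2,7): no bracket -> illegal
(3,1): no bracket -> illegal
(3,6): flips 1 -> legal
(4,7): flips 1 -> legal
(5,2): flips 1 -> legal
(5,6): flips 1 -> legal
(5,7): no bracket -> illegal
(6,2): flips 1 -> legal
(6,3): flips 1 -> legal
(6,4): flips 1 -> legal
(6,5): flips 1 -> legal
(6,6): flips 1 -> legal

Answer: (1,1) (1,2) (2,3) (2,4) (2,5) (2,6) (3,6) (4,7) (5,2) (5,6) (6,2) (6,3) (6,4) (6,5) (6,6)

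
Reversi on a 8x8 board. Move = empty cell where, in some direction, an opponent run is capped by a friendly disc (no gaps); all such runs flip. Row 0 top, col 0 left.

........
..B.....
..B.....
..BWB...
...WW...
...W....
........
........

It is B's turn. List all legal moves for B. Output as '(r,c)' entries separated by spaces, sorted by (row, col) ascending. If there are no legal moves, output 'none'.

Answer: (5,2) (5,4) (5,5)

Derivation:
(2,3): no bracket -> illegal
(2,4): no bracket -> illegal
(3,5): no bracket -> illegal
(4,2): no bracket -> illegal
(4,5): no bracket -> illegal
(5,2): flips 1 -> legal
(5,4): flips 2 -> legal
(5,5): flips 2 -> legal
(6,2): no bracket -> illegal
(6,3): no bracket -> illegal
(6,4): no bracket -> illegal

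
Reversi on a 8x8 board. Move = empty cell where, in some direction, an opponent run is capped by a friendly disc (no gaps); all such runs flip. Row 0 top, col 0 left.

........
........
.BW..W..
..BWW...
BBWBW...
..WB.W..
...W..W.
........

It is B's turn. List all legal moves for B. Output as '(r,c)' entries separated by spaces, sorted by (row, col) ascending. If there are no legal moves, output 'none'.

(1,1): no bracket -> illegal
(1,2): flips 1 -> legal
(1,3): no bracket -> illegal
(1,4): no bracket -> illegal
(1,5): no bracket -> illegal
(1,6): flips 2 -> legal
(2,3): flips 2 -> legal
(2,4): no bracket -> illegal
(2,6): no bracket -> illegal
(3,1): flips 1 -> legal
(3,5): flips 3 -> legal
(3,6): no bracket -> illegal
(4,5): flips 1 -> legal
(4,6): no bracket -> illegal
(5,1): flips 1 -> legal
(5,4): no bracket -> illegal
(5,6): no bracket -> illegal
(5,7): no bracket -> illegal
(6,1): flips 1 -> legal
(6,2): flips 2 -> legal
(6,4): no bracket -> illegal
(6,5): no bracket -> illegal
(6,7): no bracket -> illegal
(7,2): no bracket -> illegal
(7,3): flips 1 -> legal
(7,4): flips 2 -> legal
(7,5): no bracket -> illegal
(7,6): no bracket -> illegal
(7,7): no bracket -> illegal

Answer: (1,2) (1,6) (2,3) (3,1) (3,5) (4,5) (5,1) (6,1) (6,2) (7,3) (7,4)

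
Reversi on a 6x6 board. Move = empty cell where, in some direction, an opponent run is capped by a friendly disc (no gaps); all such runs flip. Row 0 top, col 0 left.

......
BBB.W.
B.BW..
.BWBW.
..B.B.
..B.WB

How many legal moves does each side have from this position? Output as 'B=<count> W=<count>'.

Answer: B=5 W=5

Derivation:
-- B to move --
(0,3): no bracket -> illegal
(0,4): no bracket -> illegal
(0,5): no bracket -> illegal
(1,3): flips 1 -> legal
(1,5): no bracket -> illegal
(2,1): no bracket -> illegal
(2,4): flips 2 -> legal
(2,5): no bracket -> illegal
(3,5): flips 1 -> legal
(4,1): no bracket -> illegal
(4,3): no bracket -> illegal
(4,5): flips 2 -> legal
(5,3): flips 1 -> legal
B mobility = 5
-- W to move --
(0,0): no bracket -> illegal
(0,1): flips 1 -> legal
(0,2): flips 2 -> legal
(0,3): no bracket -> illegal
(1,3): no bracket -> illegal
(2,1): flips 1 -> legal
(2,4): no bracket -> illegal
(3,0): flips 1 -> legal
(3,5): no bracket -> illegal
(4,0): no bracket -> illegal
(4,1): no bracket -> illegal
(4,3): flips 1 -> legal
(4,5): no bracket -> illegal
(5,1): no bracket -> illegal
(5,3): no bracket -> illegal
W mobility = 5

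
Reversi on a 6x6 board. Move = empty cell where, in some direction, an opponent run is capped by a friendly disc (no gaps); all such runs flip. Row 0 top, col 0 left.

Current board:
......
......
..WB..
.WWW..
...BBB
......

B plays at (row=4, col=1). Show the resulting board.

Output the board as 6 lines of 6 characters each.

Answer: ......
......
..WB..
.WBW..
.B.BBB
......

Derivation:
Place B at (4,1); scan 8 dirs for brackets.
Dir NW: first cell '.' (not opp) -> no flip
Dir N: opp run (3,1), next='.' -> no flip
Dir NE: opp run (3,2) capped by B -> flip
Dir W: first cell '.' (not opp) -> no flip
Dir E: first cell '.' (not opp) -> no flip
Dir SW: first cell '.' (not opp) -> no flip
Dir S: first cell '.' (not opp) -> no flip
Dir SE: first cell '.' (not opp) -> no flip
All flips: (3,2)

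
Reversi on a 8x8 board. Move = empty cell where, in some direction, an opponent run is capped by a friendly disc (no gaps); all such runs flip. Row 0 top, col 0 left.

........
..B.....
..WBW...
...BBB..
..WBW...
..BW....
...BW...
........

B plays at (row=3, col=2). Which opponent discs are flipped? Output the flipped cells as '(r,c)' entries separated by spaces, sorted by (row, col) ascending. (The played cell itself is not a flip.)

Dir NW: first cell '.' (not opp) -> no flip
Dir N: opp run (2,2) capped by B -> flip
Dir NE: first cell 'B' (not opp) -> no flip
Dir W: first cell '.' (not opp) -> no flip
Dir E: first cell 'B' (not opp) -> no flip
Dir SW: first cell '.' (not opp) -> no flip
Dir S: opp run (4,2) capped by B -> flip
Dir SE: first cell 'B' (not opp) -> no flip

Answer: (2,2) (4,2)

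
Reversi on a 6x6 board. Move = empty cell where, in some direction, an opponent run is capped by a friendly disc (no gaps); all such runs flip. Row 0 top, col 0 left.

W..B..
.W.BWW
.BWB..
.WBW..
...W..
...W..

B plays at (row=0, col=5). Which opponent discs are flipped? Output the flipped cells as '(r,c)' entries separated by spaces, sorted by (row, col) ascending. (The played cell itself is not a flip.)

Dir NW: edge -> no flip
Dir N: edge -> no flip
Dir NE: edge -> no flip
Dir W: first cell '.' (not opp) -> no flip
Dir E: edge -> no flip
Dir SW: opp run (1,4) capped by B -> flip
Dir S: opp run (1,5), next='.' -> no flip
Dir SE: edge -> no flip

Answer: (1,4)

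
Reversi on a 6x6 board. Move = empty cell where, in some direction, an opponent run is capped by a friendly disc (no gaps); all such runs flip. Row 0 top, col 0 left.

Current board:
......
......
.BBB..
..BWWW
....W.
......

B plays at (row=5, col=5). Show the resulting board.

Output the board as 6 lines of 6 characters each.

Answer: ......
......
.BBB..
..BBWW
....B.
.....B

Derivation:
Place B at (5,5); scan 8 dirs for brackets.
Dir NW: opp run (4,4) (3,3) capped by B -> flip
Dir N: first cell '.' (not opp) -> no flip
Dir NE: edge -> no flip
Dir W: first cell '.' (not opp) -> no flip
Dir E: edge -> no flip
Dir SW: edge -> no flip
Dir S: edge -> no flip
Dir SE: edge -> no flip
All flips: (3,3) (4,4)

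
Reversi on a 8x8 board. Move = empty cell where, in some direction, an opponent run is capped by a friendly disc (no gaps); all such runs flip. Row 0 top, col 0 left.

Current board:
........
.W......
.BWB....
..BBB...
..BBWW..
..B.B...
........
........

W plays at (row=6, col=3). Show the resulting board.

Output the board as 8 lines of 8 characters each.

Place W at (6,3); scan 8 dirs for brackets.
Dir NW: opp run (5,2), next='.' -> no flip
Dir N: first cell '.' (not opp) -> no flip
Dir NE: opp run (5,4) capped by W -> flip
Dir W: first cell '.' (not opp) -> no flip
Dir E: first cell '.' (not opp) -> no flip
Dir SW: first cell '.' (not opp) -> no flip
Dir S: first cell '.' (not opp) -> no flip
Dir SE: first cell '.' (not opp) -> no flip
All flips: (5,4)

Answer: ........
.W......
.BWB....
..BBB...
..BBWW..
..B.W...
...W....
........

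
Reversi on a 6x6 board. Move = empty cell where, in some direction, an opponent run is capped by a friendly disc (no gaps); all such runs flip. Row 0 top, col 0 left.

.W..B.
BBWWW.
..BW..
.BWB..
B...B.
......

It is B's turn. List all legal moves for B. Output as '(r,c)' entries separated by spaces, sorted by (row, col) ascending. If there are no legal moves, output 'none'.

(0,0): no bracket -> illegal
(0,2): flips 1 -> legal
(0,3): flips 2 -> legal
(0,5): no bracket -> illegal
(1,5): flips 3 -> legal
(2,1): no bracket -> illegal
(2,4): flips 2 -> legal
(2,5): no bracket -> illegal
(3,4): no bracket -> illegal
(4,1): no bracket -> illegal
(4,2): flips 1 -> legal
(4,3): no bracket -> illegal

Answer: (0,2) (0,3) (1,5) (2,4) (4,2)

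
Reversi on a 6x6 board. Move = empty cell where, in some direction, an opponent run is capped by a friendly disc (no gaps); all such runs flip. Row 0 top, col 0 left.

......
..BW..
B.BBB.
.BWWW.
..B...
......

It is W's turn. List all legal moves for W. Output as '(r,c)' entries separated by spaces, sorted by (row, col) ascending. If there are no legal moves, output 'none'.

(0,1): flips 2 -> legal
(0,2): flips 2 -> legal
(0,3): no bracket -> illegal
(1,0): no bracket -> illegal
(1,1): flips 2 -> legal
(1,4): flips 2 -> legal
(1,5): flips 1 -> legal
(2,1): no bracket -> illegal
(2,5): no bracket -> illegal
(3,0): flips 1 -> legal
(3,5): flips 1 -> legal
(4,0): flips 2 -> legal
(4,1): no bracket -> illegal
(4,3): no bracket -> illegal
(5,1): flips 1 -> legal
(5,2): flips 1 -> legal
(5,3): no bracket -> illegal

Answer: (0,1) (0,2) (1,1) (1,4) (1,5) (3,0) (3,5) (4,0) (5,1) (5,2)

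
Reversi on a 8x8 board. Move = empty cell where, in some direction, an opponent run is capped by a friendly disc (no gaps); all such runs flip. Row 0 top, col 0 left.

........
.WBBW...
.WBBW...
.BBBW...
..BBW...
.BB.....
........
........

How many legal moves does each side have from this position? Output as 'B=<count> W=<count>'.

-- B to move --
(0,0): flips 1 -> legal
(0,1): flips 2 -> legal
(0,2): no bracket -> illegal
(0,3): no bracket -> illegal
(0,4): no bracket -> illegal
(0,5): flips 1 -> legal
(1,0): flips 2 -> legal
(1,5): flips 2 -> legal
(2,0): flips 1 -> legal
(2,5): flips 2 -> legal
(3,0): flips 1 -> legal
(3,5): flips 2 -> legal
(4,5): flips 2 -> legal
(5,3): no bracket -> illegal
(5,4): no bracket -> illegal
(5,5): flips 1 -> legal
B mobility = 11
-- W to move --
(0,1): flips 2 -> legal
(0,2): flips 1 -> legal
(0,3): flips 1 -> legal
(0,4): no bracket -> illegal
(2,0): no bracket -> illegal
(3,0): flips 3 -> legal
(4,0): no bracket -> illegal
(4,1): flips 5 -> legal
(5,0): no bracket -> illegal
(5,3): no bracket -> illegal
(5,4): flips 2 -> legal
(6,0): flips 3 -> legal
(6,1): flips 2 -> legal
(6,2): no bracket -> illegal
(6,3): no bracket -> illegal
W mobility = 8

Answer: B=11 W=8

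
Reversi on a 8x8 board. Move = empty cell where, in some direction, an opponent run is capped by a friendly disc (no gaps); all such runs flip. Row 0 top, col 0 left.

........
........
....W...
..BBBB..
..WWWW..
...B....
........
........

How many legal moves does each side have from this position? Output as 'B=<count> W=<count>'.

Answer: B=9 W=9

Derivation:
-- B to move --
(1,3): flips 1 -> legal
(1,4): flips 1 -> legal
(1,5): flips 1 -> legal
(2,3): no bracket -> illegal
(2,5): no bracket -> illegal
(3,1): flips 1 -> legal
(3,6): no bracket -> illegal
(4,1): no bracket -> illegal
(4,6): no bracket -> illegal
(5,1): flips 1 -> legal
(5,2): flips 2 -> legal
(5,4): flips 2 -> legal
(5,5): flips 2 -> legal
(5,6): flips 1 -> legal
B mobility = 9
-- W to move --
(2,1): flips 1 -> legal
(2,2): flips 2 -> legal
(2,3): flips 2 -> legal
(2,5): flips 2 -> legal
(2,6): flips 1 -> legal
(3,1): no bracket -> illegal
(3,6): no bracket -> illegal
(4,1): no bracket -> illegal
(4,6): flips 1 -> legal
(5,2): no bracket -> illegal
(5,4): no bracket -> illegal
(6,2): flips 1 -> legal
(6,3): flips 1 -> legal
(6,4): flips 1 -> legal
W mobility = 9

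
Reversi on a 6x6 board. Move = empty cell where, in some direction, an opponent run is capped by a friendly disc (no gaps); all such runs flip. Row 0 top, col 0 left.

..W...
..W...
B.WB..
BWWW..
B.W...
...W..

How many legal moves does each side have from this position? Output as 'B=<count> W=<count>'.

Answer: B=6 W=4

Derivation:
-- B to move --
(0,1): flips 1 -> legal
(0,3): no bracket -> illegal
(1,1): no bracket -> illegal
(1,3): flips 2 -> legal
(2,1): flips 1 -> legal
(2,4): no bracket -> illegal
(3,4): flips 3 -> legal
(4,1): flips 1 -> legal
(4,3): flips 1 -> legal
(4,4): no bracket -> illegal
(5,1): no bracket -> illegal
(5,2): no bracket -> illegal
(5,4): no bracket -> illegal
B mobility = 6
-- W to move --
(1,0): no bracket -> illegal
(1,1): no bracket -> illegal
(1,3): flips 1 -> legal
(1,4): flips 1 -> legal
(2,1): no bracket -> illegal
(2,4): flips 1 -> legal
(3,4): flips 1 -> legal
(4,1): no bracket -> illegal
(5,0): no bracket -> illegal
(5,1): no bracket -> illegal
W mobility = 4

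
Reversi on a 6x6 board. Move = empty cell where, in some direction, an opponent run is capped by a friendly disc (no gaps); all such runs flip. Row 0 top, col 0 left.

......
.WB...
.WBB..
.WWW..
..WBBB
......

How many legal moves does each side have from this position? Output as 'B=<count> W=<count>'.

-- B to move --
(0,0): flips 1 -> legal
(0,1): no bracket -> illegal
(0,2): no bracket -> illegal
(1,0): flips 3 -> legal
(2,0): flips 1 -> legal
(2,4): no bracket -> illegal
(3,0): flips 1 -> legal
(3,4): no bracket -> illegal
(4,0): flips 1 -> legal
(4,1): flips 2 -> legal
(5,1): no bracket -> illegal
(5,2): flips 2 -> legal
(5,3): no bracket -> illegal
B mobility = 7
-- W to move --
(0,1): no bracket -> illegal
(0,2): flips 2 -> legal
(0,3): flips 1 -> legal
(1,3): flips 3 -> legal
(1,4): flips 1 -> legal
(2,4): flips 2 -> legal
(3,4): no bracket -> illegal
(3,5): no bracket -> illegal
(5,2): no bracket -> illegal
(5,3): flips 1 -> legal
(5,4): flips 1 -> legal
(5,5): flips 1 -> legal
W mobility = 8

Answer: B=7 W=8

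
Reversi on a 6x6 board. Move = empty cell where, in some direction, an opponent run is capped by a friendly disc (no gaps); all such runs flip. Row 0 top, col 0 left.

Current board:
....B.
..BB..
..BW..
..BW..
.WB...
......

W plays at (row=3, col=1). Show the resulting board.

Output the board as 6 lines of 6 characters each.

Place W at (3,1); scan 8 dirs for brackets.
Dir NW: first cell '.' (not opp) -> no flip
Dir N: first cell '.' (not opp) -> no flip
Dir NE: opp run (2,2) (1,3) (0,4), next=edge -> no flip
Dir W: first cell '.' (not opp) -> no flip
Dir E: opp run (3,2) capped by W -> flip
Dir SW: first cell '.' (not opp) -> no flip
Dir S: first cell 'W' (not opp) -> no flip
Dir SE: opp run (4,2), next='.' -> no flip
All flips: (3,2)

Answer: ....B.
..BB..
..BW..
.WWW..
.WB...
......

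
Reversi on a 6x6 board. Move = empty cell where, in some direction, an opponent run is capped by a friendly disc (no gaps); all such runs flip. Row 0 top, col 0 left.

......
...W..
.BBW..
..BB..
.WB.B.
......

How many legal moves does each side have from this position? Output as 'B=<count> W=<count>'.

-- B to move --
(0,2): no bracket -> illegal
(0,3): flips 2 -> legal
(0,4): flips 1 -> legal
(1,2): no bracket -> illegal
(1,4): flips 1 -> legal
(2,4): flips 1 -> legal
(3,0): no bracket -> illegal
(3,1): no bracket -> illegal
(3,4): no bracket -> illegal
(4,0): flips 1 -> legal
(5,0): flips 1 -> legal
(5,1): no bracket -> illegal
(5,2): no bracket -> illegal
B mobility = 6
-- W to move --
(1,0): no bracket -> illegal
(1,1): no bracket -> illegal
(1,2): no bracket -> illegal
(2,0): flips 2 -> legal
(2,4): no bracket -> illegal
(3,0): no bracket -> illegal
(3,1): flips 1 -> legal
(3,4): no bracket -> illegal
(3,5): no bracket -> illegal
(4,3): flips 2 -> legal
(4,5): no bracket -> illegal
(5,1): no bracket -> illegal
(5,2): no bracket -> illegal
(5,3): no bracket -> illegal
(5,4): no bracket -> illegal
(5,5): no bracket -> illegal
W mobility = 3

Answer: B=6 W=3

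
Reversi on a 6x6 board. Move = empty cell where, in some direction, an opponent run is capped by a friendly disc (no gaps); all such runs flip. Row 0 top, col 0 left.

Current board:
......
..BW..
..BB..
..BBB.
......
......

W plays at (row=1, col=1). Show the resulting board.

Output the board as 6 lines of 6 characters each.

Answer: ......
.WWW..
..BB..
..BBB.
......
......

Derivation:
Place W at (1,1); scan 8 dirs for brackets.
Dir NW: first cell '.' (not opp) -> no flip
Dir N: first cell '.' (not opp) -> no flip
Dir NE: first cell '.' (not opp) -> no flip
Dir W: first cell '.' (not opp) -> no flip
Dir E: opp run (1,2) capped by W -> flip
Dir SW: first cell '.' (not opp) -> no flip
Dir S: first cell '.' (not opp) -> no flip
Dir SE: opp run (2,2) (3,3), next='.' -> no flip
All flips: (1,2)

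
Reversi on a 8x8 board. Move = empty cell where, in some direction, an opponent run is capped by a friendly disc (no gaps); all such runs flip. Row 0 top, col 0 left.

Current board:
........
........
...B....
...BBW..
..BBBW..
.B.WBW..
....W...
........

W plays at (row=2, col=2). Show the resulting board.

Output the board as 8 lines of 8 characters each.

Answer: ........
........
..WB....
...WBW..
..BBWW..
.B.WBW..
....W...
........

Derivation:
Place W at (2,2); scan 8 dirs for brackets.
Dir NW: first cell '.' (not opp) -> no flip
Dir N: first cell '.' (not opp) -> no flip
Dir NE: first cell '.' (not opp) -> no flip
Dir W: first cell '.' (not opp) -> no flip
Dir E: opp run (2,3), next='.' -> no flip
Dir SW: first cell '.' (not opp) -> no flip
Dir S: first cell '.' (not opp) -> no flip
Dir SE: opp run (3,3) (4,4) capped by W -> flip
All flips: (3,3) (4,4)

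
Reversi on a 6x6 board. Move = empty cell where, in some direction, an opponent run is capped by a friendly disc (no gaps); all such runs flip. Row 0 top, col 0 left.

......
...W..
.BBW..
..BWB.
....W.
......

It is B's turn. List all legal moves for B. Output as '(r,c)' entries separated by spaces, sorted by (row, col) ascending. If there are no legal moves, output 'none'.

Answer: (0,4) (1,2) (1,4) (2,4) (5,4) (5,5)

Derivation:
(0,2): no bracket -> illegal
(0,3): no bracket -> illegal
(0,4): flips 1 -> legal
(1,2): flips 1 -> legal
(1,4): flips 1 -> legal
(2,4): flips 1 -> legal
(3,5): no bracket -> illegal
(4,2): no bracket -> illegal
(4,3): no bracket -> illegal
(4,5): no bracket -> illegal
(5,3): no bracket -> illegal
(5,4): flips 1 -> legal
(5,5): flips 2 -> legal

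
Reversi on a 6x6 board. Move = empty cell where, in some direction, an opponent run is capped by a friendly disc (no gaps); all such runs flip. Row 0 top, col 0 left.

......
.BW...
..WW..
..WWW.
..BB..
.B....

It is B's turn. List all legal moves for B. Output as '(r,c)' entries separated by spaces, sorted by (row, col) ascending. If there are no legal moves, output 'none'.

Answer: (0,2) (1,3) (2,1) (2,4) (2,5) (4,4)

Derivation:
(0,1): no bracket -> illegal
(0,2): flips 3 -> legal
(0,3): no bracket -> illegal
(1,3): flips 3 -> legal
(1,4): no bracket -> illegal
(2,1): flips 1 -> legal
(2,4): flips 1 -> legal
(2,5): flips 1 -> legal
(3,1): no bracket -> illegal
(3,5): no bracket -> illegal
(4,1): no bracket -> illegal
(4,4): flips 2 -> legal
(4,5): no bracket -> illegal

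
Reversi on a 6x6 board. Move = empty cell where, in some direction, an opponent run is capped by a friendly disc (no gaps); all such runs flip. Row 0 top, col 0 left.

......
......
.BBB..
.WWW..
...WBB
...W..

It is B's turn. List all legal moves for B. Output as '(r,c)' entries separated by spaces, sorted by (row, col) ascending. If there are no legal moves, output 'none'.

Answer: (4,0) (4,1) (4,2) (5,4)

Derivation:
(2,0): no bracket -> illegal
(2,4): no bracket -> illegal
(3,0): no bracket -> illegal
(3,4): no bracket -> illegal
(4,0): flips 1 -> legal
(4,1): flips 2 -> legal
(4,2): flips 2 -> legal
(5,2): no bracket -> illegal
(5,4): flips 2 -> legal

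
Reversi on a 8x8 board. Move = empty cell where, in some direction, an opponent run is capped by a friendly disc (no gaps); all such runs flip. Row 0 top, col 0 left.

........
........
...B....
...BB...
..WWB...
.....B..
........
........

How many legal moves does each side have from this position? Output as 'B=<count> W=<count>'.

-- B to move --
(3,1): no bracket -> illegal
(3,2): no bracket -> illegal
(4,1): flips 2 -> legal
(5,1): flips 1 -> legal
(5,2): flips 1 -> legal
(5,3): flips 1 -> legal
(5,4): no bracket -> illegal
B mobility = 4
-- W to move --
(1,2): no bracket -> illegal
(1,3): flips 2 -> legal
(1,4): no bracket -> illegal
(2,2): no bracket -> illegal
(2,4): flips 1 -> legal
(2,5): flips 1 -> legal
(3,2): no bracket -> illegal
(3,5): no bracket -> illegal
(4,5): flips 1 -> legal
(4,6): no bracket -> illegal
(5,3): no bracket -> illegal
(5,4): no bracket -> illegal
(5,6): no bracket -> illegal
(6,4): no bracket -> illegal
(6,5): no bracket -> illegal
(6,6): no bracket -> illegal
W mobility = 4

Answer: B=4 W=4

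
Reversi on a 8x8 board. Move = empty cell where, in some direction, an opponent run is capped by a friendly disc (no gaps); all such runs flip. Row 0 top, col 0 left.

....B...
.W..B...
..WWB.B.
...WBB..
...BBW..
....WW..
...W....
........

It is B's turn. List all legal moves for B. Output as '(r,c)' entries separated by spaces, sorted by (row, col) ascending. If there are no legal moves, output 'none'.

Answer: (0,0) (1,2) (1,3) (2,1) (3,2) (4,2) (4,6) (5,6) (6,4) (6,5) (6,6)

Derivation:
(0,0): flips 3 -> legal
(0,1): no bracket -> illegal
(0,2): no bracket -> illegal
(1,0): no bracket -> illegal
(1,2): flips 1 -> legal
(1,3): flips 2 -> legal
(2,0): no bracket -> illegal
(2,1): flips 2 -> legal
(3,1): no bracket -> illegal
(3,2): flips 2 -> legal
(3,6): no bracket -> illegal
(4,2): flips 1 -> legal
(4,6): flips 1 -> legal
(5,2): no bracket -> illegal
(5,3): no bracket -> illegal
(5,6): flips 1 -> legal
(6,2): no bracket -> illegal
(6,4): flips 1 -> legal
(6,5): flips 3 -> legal
(6,6): flips 1 -> legal
(7,2): no bracket -> illegal
(7,3): no bracket -> illegal
(7,4): no bracket -> illegal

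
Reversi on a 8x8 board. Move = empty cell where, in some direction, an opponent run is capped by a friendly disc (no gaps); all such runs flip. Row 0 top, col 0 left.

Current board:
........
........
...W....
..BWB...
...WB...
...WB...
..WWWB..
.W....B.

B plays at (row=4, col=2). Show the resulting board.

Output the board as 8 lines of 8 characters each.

Place B at (4,2); scan 8 dirs for brackets.
Dir NW: first cell '.' (not opp) -> no flip
Dir N: first cell 'B' (not opp) -> no flip
Dir NE: opp run (3,3), next='.' -> no flip
Dir W: first cell '.' (not opp) -> no flip
Dir E: opp run (4,3) capped by B -> flip
Dir SW: first cell '.' (not opp) -> no flip
Dir S: first cell '.' (not opp) -> no flip
Dir SE: opp run (5,3) (6,4), next='.' -> no flip
All flips: (4,3)

Answer: ........
........
...W....
..BWB...
..BBB...
...WB...
..WWWB..
.W....B.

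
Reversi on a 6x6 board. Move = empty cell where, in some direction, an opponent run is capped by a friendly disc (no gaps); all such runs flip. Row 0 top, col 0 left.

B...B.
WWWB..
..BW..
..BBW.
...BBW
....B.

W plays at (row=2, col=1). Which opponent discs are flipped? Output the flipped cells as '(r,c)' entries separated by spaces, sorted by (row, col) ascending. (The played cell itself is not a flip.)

Dir NW: first cell 'W' (not opp) -> no flip
Dir N: first cell 'W' (not opp) -> no flip
Dir NE: first cell 'W' (not opp) -> no flip
Dir W: first cell '.' (not opp) -> no flip
Dir E: opp run (2,2) capped by W -> flip
Dir SW: first cell '.' (not opp) -> no flip
Dir S: first cell '.' (not opp) -> no flip
Dir SE: opp run (3,2) (4,3) (5,4), next=edge -> no flip

Answer: (2,2)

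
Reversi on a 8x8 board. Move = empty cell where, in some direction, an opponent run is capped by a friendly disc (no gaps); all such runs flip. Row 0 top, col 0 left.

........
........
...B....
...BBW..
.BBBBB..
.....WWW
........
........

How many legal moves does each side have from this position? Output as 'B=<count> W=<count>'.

-- B to move --
(2,4): no bracket -> illegal
(2,5): flips 1 -> legal
(2,6): flips 1 -> legal
(3,6): flips 1 -> legal
(4,6): no bracket -> illegal
(4,7): no bracket -> illegal
(5,4): no bracket -> illegal
(6,4): no bracket -> illegal
(6,5): flips 1 -> legal
(6,6): flips 1 -> legal
(6,7): flips 1 -> legal
B mobility = 6
-- W to move --
(1,2): flips 3 -> legal
(1,3): no bracket -> illegal
(1,4): no bracket -> illegal
(2,2): flips 2 -> legal
(2,4): no bracket -> illegal
(2,5): no bracket -> illegal
(3,0): no bracket -> illegal
(3,1): no bracket -> illegal
(3,2): flips 2 -> legal
(3,6): no bracket -> illegal
(4,0): no bracket -> illegal
(4,6): no bracket -> illegal
(5,0): no bracket -> illegal
(5,1): no bracket -> illegal
(5,2): no bracket -> illegal
(5,3): flips 1 -> legal
(5,4): no bracket -> illegal
W mobility = 4

Answer: B=6 W=4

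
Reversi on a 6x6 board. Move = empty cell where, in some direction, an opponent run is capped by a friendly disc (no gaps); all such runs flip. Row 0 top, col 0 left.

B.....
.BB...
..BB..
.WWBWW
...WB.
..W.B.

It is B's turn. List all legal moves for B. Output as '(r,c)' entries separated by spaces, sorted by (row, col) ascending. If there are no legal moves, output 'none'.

(2,0): no bracket -> illegal
(2,1): flips 2 -> legal
(2,4): flips 1 -> legal
(2,5): no bracket -> illegal
(3,0): flips 2 -> legal
(4,0): flips 1 -> legal
(4,1): flips 1 -> legal
(4,2): flips 2 -> legal
(4,5): flips 1 -> legal
(5,1): no bracket -> illegal
(5,3): flips 1 -> legal

Answer: (2,1) (2,4) (3,0) (4,0) (4,1) (4,2) (4,5) (5,3)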